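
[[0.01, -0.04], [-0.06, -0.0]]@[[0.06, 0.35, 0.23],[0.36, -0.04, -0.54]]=[[-0.01, 0.01, 0.02],  [-0.00, -0.02, -0.01]]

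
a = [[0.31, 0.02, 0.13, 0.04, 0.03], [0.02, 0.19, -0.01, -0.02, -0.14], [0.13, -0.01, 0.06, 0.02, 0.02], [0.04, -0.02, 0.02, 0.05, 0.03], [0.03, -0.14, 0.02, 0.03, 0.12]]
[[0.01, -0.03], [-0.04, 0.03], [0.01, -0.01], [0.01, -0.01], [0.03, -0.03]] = a @ [[-0.06,-0.1], [-0.02,0.18], [0.11,0.01], [0.16,0.0], [0.22,-0.02]]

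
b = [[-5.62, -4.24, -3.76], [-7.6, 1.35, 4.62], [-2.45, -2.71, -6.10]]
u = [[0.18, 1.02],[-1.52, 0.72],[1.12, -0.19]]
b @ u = [[1.22,-8.07], [1.75,-7.66], [-3.15,-3.29]]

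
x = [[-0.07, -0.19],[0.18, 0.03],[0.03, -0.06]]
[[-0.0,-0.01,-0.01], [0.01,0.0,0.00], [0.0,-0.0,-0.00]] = x @[[0.07, -0.0, 0.02], [-0.02, 0.04, 0.04]]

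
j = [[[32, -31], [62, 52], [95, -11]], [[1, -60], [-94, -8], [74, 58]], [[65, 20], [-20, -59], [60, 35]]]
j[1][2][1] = 58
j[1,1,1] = -8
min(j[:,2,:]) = -11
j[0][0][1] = -31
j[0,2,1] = -11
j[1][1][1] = -8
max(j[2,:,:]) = 65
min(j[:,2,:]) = -11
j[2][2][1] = 35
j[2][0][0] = 65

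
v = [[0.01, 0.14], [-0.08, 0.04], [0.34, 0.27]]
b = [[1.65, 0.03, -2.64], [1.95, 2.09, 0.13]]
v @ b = [[0.29,0.29,-0.01],[-0.05,0.08,0.22],[1.09,0.57,-0.86]]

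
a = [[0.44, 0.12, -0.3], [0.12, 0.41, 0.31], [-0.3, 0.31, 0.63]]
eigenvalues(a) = [0.01, 0.55, 0.93]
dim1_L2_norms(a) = [0.55, 0.53, 0.76]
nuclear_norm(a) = 1.48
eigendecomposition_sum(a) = [[0.0, -0.0, 0.00], [-0.0, 0.0, -0.00], [0.0, -0.00, 0.00]] + [[0.28, 0.27, 0.01], [0.27, 0.26, 0.01], [0.01, 0.01, 0.0]] + [[0.15,-0.15,-0.31], [-0.15,0.15,0.30], [-0.31,0.30,0.63]]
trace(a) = 1.48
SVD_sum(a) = [[0.15, -0.15, -0.31], [-0.15, 0.15, 0.3], [-0.31, 0.3, 0.63]] + [[0.28, 0.27, 0.01],[0.27, 0.26, 0.01],[0.01, 0.01, 0.0]] + [[0.00, -0.00, 0.0],[-0.00, 0.0, -0.0],[0.0, -0.00, 0.0]]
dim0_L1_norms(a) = [0.86, 0.84, 1.24]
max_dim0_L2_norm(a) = 0.76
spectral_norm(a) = 0.93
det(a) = 0.00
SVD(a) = [[-0.41, -0.72, 0.56], [0.40, -0.69, -0.60], [0.82, -0.02, 0.57]] @ diag([0.9284490699057845, 0.545477254387841, 0.006073675706374512]) @ [[-0.41, 0.40, 0.82], [-0.72, -0.69, -0.02], [0.56, -0.6, 0.57]]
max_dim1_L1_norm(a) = 1.24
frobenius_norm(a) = 1.08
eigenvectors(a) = [[0.56,-0.72,-0.41], [-0.60,-0.69,0.40], [0.57,-0.02,0.82]]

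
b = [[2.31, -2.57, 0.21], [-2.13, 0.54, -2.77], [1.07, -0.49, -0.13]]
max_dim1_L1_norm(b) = 5.44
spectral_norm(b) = 4.48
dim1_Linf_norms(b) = [2.57, 2.77, 1.07]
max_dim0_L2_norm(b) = 3.32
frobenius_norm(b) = 5.09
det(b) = 5.13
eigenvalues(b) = [(4.39+0j), (-0.84+0.68j), (-0.84-0.68j)]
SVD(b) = [[-0.69, -0.66, -0.3], [0.69, -0.72, 0.0], [-0.22, -0.21, 0.95]] @ diag([4.479041201363604, 2.3647591688632748, 0.484256120007145]) @ [[-0.74,0.5,-0.45],[-0.09,0.59,0.80],[0.67,0.63,-0.39]]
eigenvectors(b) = [[(0.76+0j), -0.58-0.15j, -0.58+0.15j], [(-0.6+0j), (-0.74+0j), -0.74-0.00j], [(0.25+0j), 0.08+0.30j, (0.08-0.3j)]]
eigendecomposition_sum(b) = [[(2.54+0j), -1.85+0.00j, (1.25+0j)], [-1.99+0.00j, (1.45+0j), -0.98+0.00j], [0.82+0.00j, (-0.6+0j), (0.4+0j)]] + [[-0.11+0.22j, -0.36-0.08j, (-0.52-0.88j)],  [-0.07+0.30j, -0.46+0.01j, -0.89-0.90j],  [(0.13-0j), (0.05+0.18j), -0.27+0.45j]] + [[(-0.11-0.22j), -0.36+0.08j, (-0.52+0.88j)], [-0.07-0.30j, -0.46-0.01j, (-0.89+0.9j)], [0.13+0.00j, (0.05-0.18j), (-0.27-0.45j)]]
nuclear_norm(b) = 7.33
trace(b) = 2.72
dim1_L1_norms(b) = [5.09, 5.44, 1.69]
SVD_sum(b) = [[2.27, -1.55, 1.40], [-2.28, 1.56, -1.40], [0.72, -0.49, 0.44]] + [[0.13,-0.93,-1.25], [0.15,-1.02,-1.37], [0.04,-0.29,-0.39]] + [[-0.10, -0.09, 0.06], [0.0, 0.00, -0.0], [0.31, 0.29, -0.18]]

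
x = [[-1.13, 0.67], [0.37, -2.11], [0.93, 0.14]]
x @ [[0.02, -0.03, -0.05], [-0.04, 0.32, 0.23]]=[[-0.05, 0.25, 0.21], [0.09, -0.69, -0.50], [0.01, 0.02, -0.01]]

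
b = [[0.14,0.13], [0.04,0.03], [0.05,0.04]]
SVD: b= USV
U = [[-0.92, 0.38], [-0.24, -0.71], [-0.31, -0.60]]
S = [0.21, 0.01]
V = [[-0.74, -0.67], [-0.67, 0.74]]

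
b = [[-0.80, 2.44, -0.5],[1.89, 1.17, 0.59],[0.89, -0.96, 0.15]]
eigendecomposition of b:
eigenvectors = [[0.60, 0.74, -0.38], [0.8, -0.38, 0.12], [-0.10, -0.56, 0.92]]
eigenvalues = [2.52, -1.66, -0.34]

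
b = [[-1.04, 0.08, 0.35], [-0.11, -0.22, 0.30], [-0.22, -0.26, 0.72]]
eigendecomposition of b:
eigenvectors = [[-0.99, 0.22, -0.21], [-0.09, 0.32, -0.92], [-0.14, 0.92, -0.33]]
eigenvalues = [-0.98, 0.58, -0.14]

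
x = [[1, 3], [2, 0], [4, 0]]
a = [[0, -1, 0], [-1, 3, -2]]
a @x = [[-2, 0], [-3, -3]]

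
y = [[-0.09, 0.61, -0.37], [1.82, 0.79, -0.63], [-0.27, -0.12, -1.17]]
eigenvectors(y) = [[-0.36,-0.6,0.28],[-0.93,0.78,0.05],[0.08,0.17,0.96]]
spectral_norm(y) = 2.10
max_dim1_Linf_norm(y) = 1.82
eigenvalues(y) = [1.55, -0.77, -1.25]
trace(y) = -0.47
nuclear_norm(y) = 3.92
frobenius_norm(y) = 2.51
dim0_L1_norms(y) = [2.18, 1.52, 2.17]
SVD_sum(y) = [[0.26,0.13,-0.11],[1.74,0.85,-0.75],[0.12,0.06,-0.05]] + [[-0.14, -0.01, -0.34],[0.05, 0.00, 0.13],[-0.46, -0.02, -1.09]] + [[-0.21, 0.49, 0.08], [0.03, -0.06, -0.01], [0.07, -0.16, -0.02]]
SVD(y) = [[0.15,-0.29,-0.95],  [0.99,0.11,0.12],  [0.07,-0.95,0.30]] @ diag([2.1036822757480307, 1.2478190754092764, 0.5693579170858387]) @ [[0.84, 0.41, -0.36],[0.39, 0.02, 0.92],[0.38, -0.91, -0.14]]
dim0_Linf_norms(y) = [1.82, 0.79, 1.17]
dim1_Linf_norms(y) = [0.61, 1.82, 1.17]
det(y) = 1.49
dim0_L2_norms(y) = [1.84, 1.01, 1.38]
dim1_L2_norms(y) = [0.72, 2.08, 1.21]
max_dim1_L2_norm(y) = 2.08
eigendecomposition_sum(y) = [[0.48,0.41,-0.16],  [1.22,1.04,-0.41],  [-0.10,-0.09,0.03]] + [[-0.48, 0.2, 0.13],[0.61, -0.25, -0.17],[0.14, -0.06, -0.04]] + [[-0.09, 0.01, -0.34], [-0.01, 0.00, -0.06], [-0.31, 0.02, -1.17]]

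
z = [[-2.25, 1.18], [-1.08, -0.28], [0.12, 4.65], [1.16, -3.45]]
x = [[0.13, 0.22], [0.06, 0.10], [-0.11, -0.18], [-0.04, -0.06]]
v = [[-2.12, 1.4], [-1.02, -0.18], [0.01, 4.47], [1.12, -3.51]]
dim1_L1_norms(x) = [0.35, 0.16, 0.29, 0.1]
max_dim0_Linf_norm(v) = 4.47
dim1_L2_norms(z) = [2.54, 1.12, 4.65, 3.64]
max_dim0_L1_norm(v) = 9.56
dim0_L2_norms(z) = [2.75, 5.92]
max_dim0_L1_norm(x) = 0.56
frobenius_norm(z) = 6.53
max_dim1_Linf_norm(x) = 0.22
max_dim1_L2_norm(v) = 4.47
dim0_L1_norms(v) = [4.27, 9.56]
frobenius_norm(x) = 0.36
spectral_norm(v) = 5.99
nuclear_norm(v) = 8.28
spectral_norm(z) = 6.01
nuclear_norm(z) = 8.55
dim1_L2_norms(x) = [0.26, 0.12, 0.21, 0.07]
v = z + x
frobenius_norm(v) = 6.41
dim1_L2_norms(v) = [2.54, 1.04, 4.47, 3.68]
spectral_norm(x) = 0.36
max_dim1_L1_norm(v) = 4.63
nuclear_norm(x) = 0.36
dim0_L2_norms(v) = [2.61, 5.86]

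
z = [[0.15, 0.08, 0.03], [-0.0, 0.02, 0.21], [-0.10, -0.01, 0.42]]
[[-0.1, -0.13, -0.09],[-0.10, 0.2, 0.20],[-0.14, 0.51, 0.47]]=z @ [[-0.55, -0.62, -0.53],[-0.08, -0.88, -0.5],[-0.46, 1.05, 0.99]]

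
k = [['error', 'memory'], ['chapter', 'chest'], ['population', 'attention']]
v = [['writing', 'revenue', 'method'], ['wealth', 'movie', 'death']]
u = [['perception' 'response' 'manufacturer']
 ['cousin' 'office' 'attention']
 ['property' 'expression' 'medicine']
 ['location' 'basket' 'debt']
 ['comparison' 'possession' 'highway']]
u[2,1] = 'expression'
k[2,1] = 'attention'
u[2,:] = ['property', 'expression', 'medicine']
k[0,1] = 'memory'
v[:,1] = ['revenue', 'movie']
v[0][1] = 'revenue'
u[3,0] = 'location'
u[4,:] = ['comparison', 'possession', 'highway']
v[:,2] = ['method', 'death']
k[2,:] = ['population', 'attention']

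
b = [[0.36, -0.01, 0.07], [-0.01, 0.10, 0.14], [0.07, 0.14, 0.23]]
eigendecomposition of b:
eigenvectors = [[0.83, -0.54, 0.13], [0.21, 0.53, 0.82], [0.51, 0.66, -0.55]]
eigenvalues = [0.4, 0.28, 0.0]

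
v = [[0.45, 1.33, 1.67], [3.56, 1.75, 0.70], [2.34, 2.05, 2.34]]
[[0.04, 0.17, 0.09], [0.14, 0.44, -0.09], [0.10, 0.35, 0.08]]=v @ [[0.02, 0.05, -0.02],  [0.05, 0.17, -0.05],  [-0.02, -0.05, 0.1]]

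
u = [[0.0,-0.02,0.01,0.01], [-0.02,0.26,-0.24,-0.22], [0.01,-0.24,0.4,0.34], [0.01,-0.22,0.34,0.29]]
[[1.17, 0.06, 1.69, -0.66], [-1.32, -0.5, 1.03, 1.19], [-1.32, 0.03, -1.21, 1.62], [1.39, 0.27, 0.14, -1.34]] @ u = [[0.01, -0.27, 0.45, 0.38], [0.03, -0.61, 0.92, 0.79], [0.00, -0.03, 0.05, 0.04], [-0.02, 0.3, -0.45, -0.39]]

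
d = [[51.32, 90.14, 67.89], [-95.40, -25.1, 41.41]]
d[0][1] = 90.14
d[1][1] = -25.1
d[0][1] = 90.14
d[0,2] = 67.89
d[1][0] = -95.4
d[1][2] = 41.41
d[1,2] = 41.41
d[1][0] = -95.4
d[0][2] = 67.89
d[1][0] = -95.4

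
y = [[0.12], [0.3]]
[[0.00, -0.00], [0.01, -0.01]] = y @ [[0.02, -0.04]]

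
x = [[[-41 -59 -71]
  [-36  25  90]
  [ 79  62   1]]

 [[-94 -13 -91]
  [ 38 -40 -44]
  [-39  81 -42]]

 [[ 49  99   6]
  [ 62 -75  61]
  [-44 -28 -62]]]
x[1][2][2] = -42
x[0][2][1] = 62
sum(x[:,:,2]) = -152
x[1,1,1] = -40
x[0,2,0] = 79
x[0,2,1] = 62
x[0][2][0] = 79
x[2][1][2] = 61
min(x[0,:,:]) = -71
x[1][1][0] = 38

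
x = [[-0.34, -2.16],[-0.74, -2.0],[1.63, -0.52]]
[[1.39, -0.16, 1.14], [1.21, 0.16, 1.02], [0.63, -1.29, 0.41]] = x @ [[0.17, -0.73, 0.08], [-0.67, 0.19, -0.54]]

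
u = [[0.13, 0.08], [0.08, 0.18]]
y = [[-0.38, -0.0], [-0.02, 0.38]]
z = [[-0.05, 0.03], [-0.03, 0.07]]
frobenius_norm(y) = 0.54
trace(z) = 0.02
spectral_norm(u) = 0.24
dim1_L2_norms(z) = [0.06, 0.08]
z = u @ y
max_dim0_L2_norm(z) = 0.08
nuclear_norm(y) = 0.76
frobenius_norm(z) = 0.10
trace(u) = 0.31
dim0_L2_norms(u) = [0.15, 0.2]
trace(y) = 0.00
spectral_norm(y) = 0.39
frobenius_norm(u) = 0.25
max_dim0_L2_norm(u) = 0.2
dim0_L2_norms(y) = [0.38, 0.38]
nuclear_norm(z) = 0.12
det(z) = -0.00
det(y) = -0.14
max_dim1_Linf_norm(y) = 0.38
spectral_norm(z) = 0.09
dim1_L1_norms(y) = [0.38, 0.4]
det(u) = 0.02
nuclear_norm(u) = 0.31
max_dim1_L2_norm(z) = 0.08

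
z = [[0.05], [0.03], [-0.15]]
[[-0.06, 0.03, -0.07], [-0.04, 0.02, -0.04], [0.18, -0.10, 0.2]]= z @ [[-1.19, 0.68, -1.36]]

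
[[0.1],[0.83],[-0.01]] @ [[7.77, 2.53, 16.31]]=[[0.78,0.25,1.63],[6.45,2.1,13.54],[-0.08,-0.03,-0.16]]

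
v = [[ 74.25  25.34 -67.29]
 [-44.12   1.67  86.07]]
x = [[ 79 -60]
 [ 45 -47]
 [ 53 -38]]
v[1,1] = 1.67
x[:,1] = [-60, -47, -38]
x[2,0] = 53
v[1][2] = 86.07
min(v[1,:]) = -44.12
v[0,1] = 25.34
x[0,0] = 79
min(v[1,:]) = -44.12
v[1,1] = 1.67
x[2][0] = 53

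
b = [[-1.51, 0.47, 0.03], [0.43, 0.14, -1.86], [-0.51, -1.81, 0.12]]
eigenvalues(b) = [(2.02+0j), (-1.64+0.13j), (-1.64-0.13j)]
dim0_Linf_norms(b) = [1.51, 1.81, 1.86]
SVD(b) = [[0.23, -0.49, -0.84], [-0.76, 0.44, -0.47], [0.60, 0.75, -0.27]] @ diag([2.098980543164295, 1.7867252715226059, 1.4555045460321265]) @ [[-0.47, -0.52, 0.72], [0.31, -0.86, -0.42], [0.83, 0.02, 0.56]]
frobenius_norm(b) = 3.12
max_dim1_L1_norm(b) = 2.44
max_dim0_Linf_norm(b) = 1.86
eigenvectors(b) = [[(-0.09+0j), (-0.91+0j), (-0.91-0j)], [-0.71+0.00j, (0.24-0.24j), 0.24+0.24j], [(0.7+0j), 0.01-0.25j, 0.01+0.25j]]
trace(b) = -1.25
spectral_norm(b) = 2.10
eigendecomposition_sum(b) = [[(0.03-0j), 0.13+0.00j, -0.12+0.00j], [0.27-0.00j, 1.02+0.00j, (-0.99+0j)], [(-0.26+0j), -1.00+0.00j, (0.97+0j)]] + [[-0.77+0.48j, (0.17+1.49j), 0.08+1.58j], [0.08-0.33j, -0.44-0.36j, (-0.44-0.4j)], [-0.12-0.21j, -0.40+0.03j, (-0.43+0.01j)]] + [[-0.77-0.48j, 0.17-1.49j, (0.08-1.58j)], [0.08+0.33j, -0.44+0.36j, (-0.44+0.4j)], [(-0.12+0.21j), (-0.4-0.03j), (-0.43-0.01j)]]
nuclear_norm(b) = 5.34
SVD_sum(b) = [[-0.23, -0.25, 0.35], [0.75, 0.83, -1.15], [-0.59, -0.65, 0.90]] + [[-0.27, 0.75, 0.37], [0.24, -0.67, -0.33], [0.41, -1.15, -0.56]] + [[-1.01, -0.03, -0.69], [-0.57, -0.02, -0.38], [-0.33, -0.01, -0.22]]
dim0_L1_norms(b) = [2.45, 2.42, 2.01]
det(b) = 5.46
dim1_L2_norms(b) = [1.58, 1.91, 1.88]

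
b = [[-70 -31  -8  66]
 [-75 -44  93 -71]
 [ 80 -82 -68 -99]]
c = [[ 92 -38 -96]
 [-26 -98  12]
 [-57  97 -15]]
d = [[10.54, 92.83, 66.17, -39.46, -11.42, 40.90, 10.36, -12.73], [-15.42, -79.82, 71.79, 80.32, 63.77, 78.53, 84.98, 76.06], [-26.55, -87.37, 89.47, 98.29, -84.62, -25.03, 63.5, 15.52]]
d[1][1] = -79.82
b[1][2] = 93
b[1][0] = -75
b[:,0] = [-70, -75, 80]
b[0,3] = 66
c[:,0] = [92, -26, -57]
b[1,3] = -71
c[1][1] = -98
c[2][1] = 97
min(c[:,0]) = -57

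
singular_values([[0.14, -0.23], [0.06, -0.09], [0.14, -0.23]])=[0.4, 0.0]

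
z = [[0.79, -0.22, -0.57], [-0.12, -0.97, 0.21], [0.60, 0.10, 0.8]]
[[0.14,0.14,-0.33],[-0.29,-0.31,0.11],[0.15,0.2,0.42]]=z @ [[0.24, 0.27, -0.02], [0.27, 0.29, 0.01], [-0.02, 0.01, 0.54]]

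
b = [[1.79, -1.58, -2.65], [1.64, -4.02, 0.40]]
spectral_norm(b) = 4.97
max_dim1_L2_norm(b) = 4.36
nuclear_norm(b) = 7.62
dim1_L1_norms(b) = [6.02, 6.06]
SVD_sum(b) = [[1.34,-2.39,-0.67], [1.95,-3.47,-0.97]] + [[0.45,0.81,-1.98], [-0.31,-0.55,1.37]]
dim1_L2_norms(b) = [3.57, 4.36]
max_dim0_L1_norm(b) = 5.6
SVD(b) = [[-0.57, -0.82],  [-0.82, 0.57]] @ diag([4.967272201051748, 2.656916799724543]) @ [[-0.48, 0.85, 0.24],[-0.2, -0.37, 0.91]]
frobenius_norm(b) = 5.63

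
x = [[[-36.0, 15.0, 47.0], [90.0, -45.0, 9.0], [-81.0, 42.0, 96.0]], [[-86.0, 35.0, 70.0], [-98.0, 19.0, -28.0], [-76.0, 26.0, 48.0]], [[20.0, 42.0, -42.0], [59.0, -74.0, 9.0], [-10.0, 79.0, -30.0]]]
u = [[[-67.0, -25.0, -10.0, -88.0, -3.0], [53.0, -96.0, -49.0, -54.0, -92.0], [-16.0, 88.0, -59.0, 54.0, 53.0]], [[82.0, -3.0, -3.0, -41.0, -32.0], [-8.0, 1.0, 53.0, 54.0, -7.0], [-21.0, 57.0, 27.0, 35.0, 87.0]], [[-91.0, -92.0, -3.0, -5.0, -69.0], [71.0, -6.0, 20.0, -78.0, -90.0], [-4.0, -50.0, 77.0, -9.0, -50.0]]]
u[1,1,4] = -7.0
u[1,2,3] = 35.0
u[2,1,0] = 71.0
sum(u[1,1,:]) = 93.0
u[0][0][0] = -67.0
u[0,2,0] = -16.0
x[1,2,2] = 48.0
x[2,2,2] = -30.0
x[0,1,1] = -45.0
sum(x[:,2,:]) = 94.0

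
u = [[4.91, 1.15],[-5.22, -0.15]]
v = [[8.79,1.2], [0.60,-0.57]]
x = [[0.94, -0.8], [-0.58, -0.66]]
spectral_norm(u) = 7.22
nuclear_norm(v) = 9.53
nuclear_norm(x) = 2.11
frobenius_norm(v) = 8.91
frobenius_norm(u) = 7.26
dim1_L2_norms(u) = [5.04, 5.22]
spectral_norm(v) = 8.89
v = x @ u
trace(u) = 4.76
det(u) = 5.27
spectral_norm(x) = 1.23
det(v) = -5.73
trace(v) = 8.22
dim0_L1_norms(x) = [1.52, 1.46]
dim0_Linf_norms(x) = [0.94, 0.8]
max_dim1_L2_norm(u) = 5.22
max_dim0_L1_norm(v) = 9.39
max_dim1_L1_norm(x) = 1.74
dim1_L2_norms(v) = [8.87, 0.83]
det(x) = -1.08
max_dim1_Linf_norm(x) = 0.94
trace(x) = 0.28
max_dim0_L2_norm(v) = 8.81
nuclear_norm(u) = 7.95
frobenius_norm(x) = 1.52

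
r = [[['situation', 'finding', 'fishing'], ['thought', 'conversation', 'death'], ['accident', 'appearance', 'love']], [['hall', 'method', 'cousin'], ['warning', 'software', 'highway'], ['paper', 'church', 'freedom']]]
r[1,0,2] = 'cousin'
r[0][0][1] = 'finding'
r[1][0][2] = 'cousin'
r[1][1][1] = 'software'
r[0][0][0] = 'situation'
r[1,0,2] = 'cousin'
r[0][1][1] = 'conversation'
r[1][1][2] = 'highway'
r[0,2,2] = 'love'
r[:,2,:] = [['accident', 'appearance', 'love'], ['paper', 'church', 'freedom']]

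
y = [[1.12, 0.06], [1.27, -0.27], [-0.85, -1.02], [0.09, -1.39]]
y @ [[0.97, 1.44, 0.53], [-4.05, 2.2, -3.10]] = [[0.84, 1.74, 0.41],  [2.33, 1.23, 1.51],  [3.31, -3.47, 2.71],  [5.72, -2.93, 4.36]]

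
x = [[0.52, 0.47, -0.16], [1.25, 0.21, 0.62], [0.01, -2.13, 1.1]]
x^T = [[0.52, 1.25, 0.01], [0.47, 0.21, -2.13], [-0.16, 0.62, 1.10]]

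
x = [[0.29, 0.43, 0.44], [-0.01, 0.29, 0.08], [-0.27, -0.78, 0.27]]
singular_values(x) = [1.0, 0.53, 0.13]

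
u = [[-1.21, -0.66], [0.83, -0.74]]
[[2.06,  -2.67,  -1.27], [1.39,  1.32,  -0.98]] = u @ [[-0.42, 1.97, 0.20], [-2.35, 0.43, 1.55]]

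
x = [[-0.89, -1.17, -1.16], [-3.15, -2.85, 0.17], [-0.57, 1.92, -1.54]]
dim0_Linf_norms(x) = [3.15, 2.85, 1.54]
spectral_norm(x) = 4.60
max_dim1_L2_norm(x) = 4.25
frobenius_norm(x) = 5.29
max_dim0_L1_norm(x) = 5.94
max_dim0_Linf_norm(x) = 3.15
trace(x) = -5.28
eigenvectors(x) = [[-0.64+0.00j, -0.02-0.14j, (-0.02+0.14j)], [(0.54+0j), (0.62-0.26j), 0.62+0.26j], [0.54+0.00j, -0.73+0.00j, -0.73-0.00j]]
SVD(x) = [[-0.31, -0.35, 0.88],[-0.92, -0.13, -0.37],[0.24, -0.93, -0.28]] @ diag([4.595799308769729, 2.4185851606611255, 0.9962301612285568]) @ [[0.66, 0.75, -0.04], [0.52, -0.42, 0.75], [0.55, -0.51, -0.66]]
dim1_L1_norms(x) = [3.22, 6.17, 4.03]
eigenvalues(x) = [(1.07+0j), (-3.17+0.57j), (-3.17-0.57j)]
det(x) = 11.07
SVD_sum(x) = [[-0.94, -1.07, 0.05], [-2.79, -3.17, 0.16], [0.74, 0.84, -0.04]] + [[-0.43, 0.35, -0.63], [-0.16, 0.13, -0.24], [-1.16, 0.93, -1.68]] + [[0.48, -0.45, -0.58], [-0.20, 0.19, 0.25], [-0.15, 0.14, 0.18]]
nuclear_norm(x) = 8.01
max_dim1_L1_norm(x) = 6.17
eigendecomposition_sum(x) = [[(0.58-0j), (-0.31-0j), (-0.28-0j)], [-0.48+0.00j, 0.26+0.00j, (0.23+0j)], [(-0.48+0j), (0.26+0j), (0.23+0j)]] + [[-0.73+0.11j, -0.43+0.23j, -0.44-0.10j], [(-1.33-3.31j), (-1.55-1.76j), (-0.03-2.18j)], [-0.04+3.91j, 0.83+2.44j, -0.89+2.22j]] + [[-0.73-0.11j, (-0.43-0.23j), (-0.44+0.1j)],[-1.33+3.31j, -1.55+1.76j, -0.03+2.18j],[-0.04-3.91j, (0.83-2.44j), -0.89-2.22j]]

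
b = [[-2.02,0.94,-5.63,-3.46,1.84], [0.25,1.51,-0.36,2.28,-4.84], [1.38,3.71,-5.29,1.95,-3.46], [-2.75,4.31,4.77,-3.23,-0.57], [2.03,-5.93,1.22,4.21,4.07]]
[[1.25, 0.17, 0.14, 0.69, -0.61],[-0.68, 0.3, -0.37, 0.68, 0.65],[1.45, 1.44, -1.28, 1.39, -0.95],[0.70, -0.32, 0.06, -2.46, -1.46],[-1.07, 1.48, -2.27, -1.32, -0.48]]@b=[[-5.43,8.54,-5.29,-8.46,-1.88],[0.39,-2.48,9.71,2.86,0.83],[-10.09,10.41,3.56,-12.72,-4.53],[2.39,-1.55,-17.66,-1.24,-1.91],[2.05,-10.04,10.62,4.89,-2.48]]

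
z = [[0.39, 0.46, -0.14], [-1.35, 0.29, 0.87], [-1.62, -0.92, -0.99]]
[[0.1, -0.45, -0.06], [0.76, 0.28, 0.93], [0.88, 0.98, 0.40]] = z@[[-0.68,-0.28,-0.53], [0.68,-0.70,0.36], [-0.41,0.12,0.13]]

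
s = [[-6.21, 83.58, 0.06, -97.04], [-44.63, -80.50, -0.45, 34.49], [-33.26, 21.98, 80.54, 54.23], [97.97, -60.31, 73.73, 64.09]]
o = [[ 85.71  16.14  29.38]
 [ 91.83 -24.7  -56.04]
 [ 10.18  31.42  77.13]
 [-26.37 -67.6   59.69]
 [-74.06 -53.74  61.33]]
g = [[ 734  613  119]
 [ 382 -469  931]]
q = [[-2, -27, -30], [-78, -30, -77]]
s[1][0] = -44.63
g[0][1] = 613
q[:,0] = [-2, -78]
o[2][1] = 31.42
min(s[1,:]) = -80.5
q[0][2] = -30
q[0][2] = -30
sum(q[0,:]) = -59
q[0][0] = -2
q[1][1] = -30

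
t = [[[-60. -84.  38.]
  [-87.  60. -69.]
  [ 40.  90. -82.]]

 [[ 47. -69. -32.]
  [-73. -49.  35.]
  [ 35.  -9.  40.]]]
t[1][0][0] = 47.0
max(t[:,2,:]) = 90.0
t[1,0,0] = 47.0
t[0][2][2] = -82.0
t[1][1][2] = 35.0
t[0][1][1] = 60.0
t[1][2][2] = 40.0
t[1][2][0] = 35.0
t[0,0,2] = 38.0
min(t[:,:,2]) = -82.0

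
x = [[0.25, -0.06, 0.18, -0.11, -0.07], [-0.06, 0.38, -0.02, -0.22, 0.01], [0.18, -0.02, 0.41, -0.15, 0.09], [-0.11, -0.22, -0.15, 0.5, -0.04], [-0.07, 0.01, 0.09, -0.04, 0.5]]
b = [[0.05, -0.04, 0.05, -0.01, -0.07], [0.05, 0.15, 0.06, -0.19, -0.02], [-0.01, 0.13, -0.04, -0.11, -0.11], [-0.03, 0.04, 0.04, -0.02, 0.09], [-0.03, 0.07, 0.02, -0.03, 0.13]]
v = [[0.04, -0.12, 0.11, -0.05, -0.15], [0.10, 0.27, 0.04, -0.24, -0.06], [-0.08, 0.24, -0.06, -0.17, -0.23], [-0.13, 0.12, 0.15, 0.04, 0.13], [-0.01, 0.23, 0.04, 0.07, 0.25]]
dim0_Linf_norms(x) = [0.25, 0.38, 0.41, 0.5, 0.5]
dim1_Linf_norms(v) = [0.15, 0.27, 0.24, 0.15, 0.25]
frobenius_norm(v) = 0.74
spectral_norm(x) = 0.76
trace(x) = 2.04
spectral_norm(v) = 0.51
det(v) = -0.00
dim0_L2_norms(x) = [0.34, 0.44, 0.48, 0.58, 0.51]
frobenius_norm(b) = 0.40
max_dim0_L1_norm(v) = 0.98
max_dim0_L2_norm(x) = 0.58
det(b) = -0.00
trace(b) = 0.27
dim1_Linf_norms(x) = [0.25, 0.38, 0.41, 0.5, 0.5]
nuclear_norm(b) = 0.67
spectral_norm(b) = 0.31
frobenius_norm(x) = 1.07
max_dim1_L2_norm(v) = 0.39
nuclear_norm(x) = 2.04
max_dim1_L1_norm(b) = 0.47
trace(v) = 0.54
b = v @ x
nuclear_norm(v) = 1.39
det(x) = 0.00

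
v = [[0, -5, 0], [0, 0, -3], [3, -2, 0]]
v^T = [[0, 0, 3], [-5, 0, -2], [0, -3, 0]]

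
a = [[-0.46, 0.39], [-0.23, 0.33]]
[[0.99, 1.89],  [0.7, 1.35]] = a @[[-0.85, -1.59], [1.53, 2.97]]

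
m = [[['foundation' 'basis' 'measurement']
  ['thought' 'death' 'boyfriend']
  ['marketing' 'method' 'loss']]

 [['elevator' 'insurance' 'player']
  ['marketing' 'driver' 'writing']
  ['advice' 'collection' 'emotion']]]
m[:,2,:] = [['marketing', 'method', 'loss'], ['advice', 'collection', 'emotion']]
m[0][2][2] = 'loss'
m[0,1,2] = 'boyfriend'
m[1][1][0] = 'marketing'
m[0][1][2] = 'boyfriend'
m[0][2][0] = 'marketing'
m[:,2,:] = [['marketing', 'method', 'loss'], ['advice', 'collection', 'emotion']]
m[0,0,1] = 'basis'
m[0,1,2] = 'boyfriend'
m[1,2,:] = ['advice', 'collection', 'emotion']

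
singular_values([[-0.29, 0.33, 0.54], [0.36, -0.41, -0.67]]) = [1.11, 0.0]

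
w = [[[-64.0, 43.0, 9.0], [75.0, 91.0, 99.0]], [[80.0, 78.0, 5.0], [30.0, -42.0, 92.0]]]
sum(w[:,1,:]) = 345.0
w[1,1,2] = 92.0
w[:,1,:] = [[75.0, 91.0, 99.0], [30.0, -42.0, 92.0]]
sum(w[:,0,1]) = 121.0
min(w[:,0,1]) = 43.0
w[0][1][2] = 99.0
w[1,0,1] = 78.0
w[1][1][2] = 92.0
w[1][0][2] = 5.0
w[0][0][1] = 43.0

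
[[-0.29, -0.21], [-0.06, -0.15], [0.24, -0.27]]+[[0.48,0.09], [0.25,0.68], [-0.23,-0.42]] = [[0.19, -0.12],  [0.19, 0.53],  [0.01, -0.69]]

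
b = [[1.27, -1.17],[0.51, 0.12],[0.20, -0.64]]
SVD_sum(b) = [[1.24,-1.20],  [0.2,-0.20],  [0.42,-0.41]] + [[0.03, 0.03], [0.31, 0.32], [-0.22, -0.23]]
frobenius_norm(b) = 1.93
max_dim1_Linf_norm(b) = 1.27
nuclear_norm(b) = 2.39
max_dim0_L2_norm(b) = 1.38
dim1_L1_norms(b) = [2.44, 0.63, 0.84]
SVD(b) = [[-0.94, -0.07], [-0.15, -0.80], [-0.32, 0.59]] @ diag([1.8457547968204016, 0.5468905100790082]) @ [[-0.72, 0.69], [-0.69, -0.72]]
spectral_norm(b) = 1.85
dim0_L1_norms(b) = [1.98, 1.93]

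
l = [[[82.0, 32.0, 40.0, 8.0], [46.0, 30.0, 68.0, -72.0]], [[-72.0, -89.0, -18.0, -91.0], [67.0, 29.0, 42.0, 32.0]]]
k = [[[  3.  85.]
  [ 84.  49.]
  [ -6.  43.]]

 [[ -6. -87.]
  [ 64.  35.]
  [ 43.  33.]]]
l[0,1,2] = 68.0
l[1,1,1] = 29.0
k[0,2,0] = -6.0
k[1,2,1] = 33.0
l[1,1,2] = 42.0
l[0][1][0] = 46.0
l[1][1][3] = 32.0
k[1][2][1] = 33.0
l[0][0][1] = 32.0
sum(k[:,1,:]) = 232.0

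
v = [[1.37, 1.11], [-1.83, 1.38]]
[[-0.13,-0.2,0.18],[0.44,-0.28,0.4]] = v @ [[-0.17, 0.01, -0.05], [0.09, -0.19, 0.22]]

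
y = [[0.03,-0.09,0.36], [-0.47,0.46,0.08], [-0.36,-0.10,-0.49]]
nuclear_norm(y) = 1.55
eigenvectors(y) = [[(-0.19+0j), (-0.37-0.48j), (-0.37+0.48j)], [0.98+0.00j, -0.15-0.37j, (-0.15+0.37j)], [-0.03+0.00j, (0.69+0j), (0.69-0j)]]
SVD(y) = [[-0.35, -0.33, 0.88], [0.63, -0.77, -0.04], [0.69, 0.54, 0.48]] @ diag([0.7384430308772975, 0.6070895249497669, 0.20819269642573135]) @ [[-0.75, 0.34, -0.56], [0.26, -0.63, -0.74], [-0.6, -0.7, 0.38]]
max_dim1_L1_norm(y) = 1.01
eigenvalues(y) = [(0.55+0j), (-0.27+0.31j), (-0.27-0.31j)]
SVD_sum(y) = [[0.19, -0.09, 0.14],[-0.35, 0.16, -0.26],[-0.39, 0.18, -0.29]] + [[-0.05, 0.13, 0.15], [-0.12, 0.29, 0.34], [0.09, -0.21, -0.24]] + [[-0.11, -0.13, 0.07], [0.01, 0.01, -0.0], [-0.06, -0.07, 0.04]]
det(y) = 0.09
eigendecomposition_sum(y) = [[(0.07+0j),-0.09-0.00j,0.02-0.00j], [(-0.37+0j),(0.47+0j),(-0.09+0j)], [(0.01+0j),-0.01-0.00j,-0j]] + [[(-0.02+0.22j), 0.05j, (0.17+0.14j)],[-0.05+0.14j, (-0.01+0.03j), (0.09+0.12j)],[-0.19-0.17j, -0.04-0.03j, -0.25+0.06j]] + [[(-0.02-0.22j), -0.05j, 0.17-0.14j], [-0.05-0.14j, -0.01-0.03j, (0.09-0.12j)], [-0.19+0.17j, -0.04+0.03j, (-0.25-0.06j)]]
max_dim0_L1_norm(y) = 0.93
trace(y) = 0.00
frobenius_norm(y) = 0.98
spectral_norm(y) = 0.74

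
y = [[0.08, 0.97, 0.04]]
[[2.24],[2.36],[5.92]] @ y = [[0.18, 2.17, 0.09], [0.19, 2.29, 0.09], [0.47, 5.74, 0.24]]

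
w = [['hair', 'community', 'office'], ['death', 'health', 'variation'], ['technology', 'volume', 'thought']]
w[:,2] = ['office', 'variation', 'thought']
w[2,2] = 'thought'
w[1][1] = 'health'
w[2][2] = 'thought'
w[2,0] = 'technology'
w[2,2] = 'thought'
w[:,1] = ['community', 'health', 'volume']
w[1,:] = ['death', 'health', 'variation']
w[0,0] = 'hair'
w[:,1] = ['community', 'health', 'volume']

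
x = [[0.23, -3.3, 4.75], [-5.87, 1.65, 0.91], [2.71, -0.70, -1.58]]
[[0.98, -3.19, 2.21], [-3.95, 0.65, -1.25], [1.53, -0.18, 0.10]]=x @ [[0.75, 0.13, 0.26], [0.13, 0.89, -0.06], [0.26, -0.06, 0.41]]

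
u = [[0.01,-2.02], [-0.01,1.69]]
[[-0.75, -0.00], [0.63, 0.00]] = u @[[-0.40, -0.30], [0.37, 0.0]]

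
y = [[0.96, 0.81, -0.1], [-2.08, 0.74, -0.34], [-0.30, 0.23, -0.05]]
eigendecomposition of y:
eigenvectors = [[0.05+0.51j, (0.05-0.51j), -0.08+0.00j], [-0.84+0.00j, (-0.84-0j), 0.22+0.00j], [(-0.16+0.06j), -0.16-0.06j, 0.97+0.00j]]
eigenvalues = [(0.81+1.29j), (0.81-1.29j), (0.03+0j)]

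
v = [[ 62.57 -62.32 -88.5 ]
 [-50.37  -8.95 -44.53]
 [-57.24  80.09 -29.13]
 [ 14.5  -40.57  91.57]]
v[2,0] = -57.24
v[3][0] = 14.5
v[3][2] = 91.57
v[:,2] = [-88.5, -44.53, -29.13, 91.57]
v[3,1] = -40.57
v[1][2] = -44.53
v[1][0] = -50.37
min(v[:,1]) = -62.32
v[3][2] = 91.57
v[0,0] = 62.57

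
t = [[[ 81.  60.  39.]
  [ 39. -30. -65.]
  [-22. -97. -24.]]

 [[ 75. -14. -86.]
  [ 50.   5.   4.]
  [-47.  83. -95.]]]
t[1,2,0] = -47.0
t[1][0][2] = -86.0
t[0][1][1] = -30.0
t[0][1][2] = -65.0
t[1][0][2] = -86.0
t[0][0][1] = 60.0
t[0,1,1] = -30.0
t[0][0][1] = 60.0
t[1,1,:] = [50.0, 5.0, 4.0]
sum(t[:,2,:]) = -202.0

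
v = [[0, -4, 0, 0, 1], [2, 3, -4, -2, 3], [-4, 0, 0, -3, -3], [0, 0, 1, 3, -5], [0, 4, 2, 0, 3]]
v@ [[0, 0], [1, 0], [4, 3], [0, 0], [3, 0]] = [[-1, 0], [-4, -12], [-9, 0], [-11, 3], [21, 6]]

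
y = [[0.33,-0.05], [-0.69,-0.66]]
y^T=[[0.33, -0.69], [-0.05, -0.66]]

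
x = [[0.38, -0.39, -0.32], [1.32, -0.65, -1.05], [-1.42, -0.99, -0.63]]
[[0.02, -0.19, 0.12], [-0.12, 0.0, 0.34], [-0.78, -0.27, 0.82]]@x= [[-0.41,  -0.00,  0.12],[-0.53,  -0.29,  -0.18],[-1.82,  -0.33,  0.02]]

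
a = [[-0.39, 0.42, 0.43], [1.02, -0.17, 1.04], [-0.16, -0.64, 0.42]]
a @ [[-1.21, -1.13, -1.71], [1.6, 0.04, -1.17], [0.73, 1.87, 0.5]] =[[1.46, 1.26, 0.39], [-0.75, 0.79, -1.03], [-0.52, 0.94, 1.23]]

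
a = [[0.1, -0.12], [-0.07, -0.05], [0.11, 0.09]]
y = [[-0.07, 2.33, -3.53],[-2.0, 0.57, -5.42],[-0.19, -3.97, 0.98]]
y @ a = [[-0.56, -0.43], [-0.84, -0.28], [0.37, 0.31]]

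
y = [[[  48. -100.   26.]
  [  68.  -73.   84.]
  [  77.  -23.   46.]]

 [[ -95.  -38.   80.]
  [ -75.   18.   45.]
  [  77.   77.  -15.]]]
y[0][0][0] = 48.0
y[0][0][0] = 48.0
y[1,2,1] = 77.0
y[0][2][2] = 46.0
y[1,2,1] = 77.0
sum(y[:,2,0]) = 154.0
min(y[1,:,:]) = -95.0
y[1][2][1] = 77.0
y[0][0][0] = 48.0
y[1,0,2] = 80.0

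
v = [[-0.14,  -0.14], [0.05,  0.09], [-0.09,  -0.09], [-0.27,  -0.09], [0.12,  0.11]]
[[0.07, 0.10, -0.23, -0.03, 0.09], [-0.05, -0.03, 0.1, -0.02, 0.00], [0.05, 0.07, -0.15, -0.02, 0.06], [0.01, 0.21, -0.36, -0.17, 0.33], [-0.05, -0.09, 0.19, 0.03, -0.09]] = v@[[0.22, -0.81, 1.20, 0.84, -1.51], [-0.73, 0.08, 0.43, -0.65, 0.85]]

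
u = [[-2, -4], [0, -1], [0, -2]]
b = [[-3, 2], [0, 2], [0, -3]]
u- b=[[1, -6], [0, -3], [0, 1]]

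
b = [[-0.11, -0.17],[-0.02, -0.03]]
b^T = [[-0.11, -0.02], [-0.17, -0.03]]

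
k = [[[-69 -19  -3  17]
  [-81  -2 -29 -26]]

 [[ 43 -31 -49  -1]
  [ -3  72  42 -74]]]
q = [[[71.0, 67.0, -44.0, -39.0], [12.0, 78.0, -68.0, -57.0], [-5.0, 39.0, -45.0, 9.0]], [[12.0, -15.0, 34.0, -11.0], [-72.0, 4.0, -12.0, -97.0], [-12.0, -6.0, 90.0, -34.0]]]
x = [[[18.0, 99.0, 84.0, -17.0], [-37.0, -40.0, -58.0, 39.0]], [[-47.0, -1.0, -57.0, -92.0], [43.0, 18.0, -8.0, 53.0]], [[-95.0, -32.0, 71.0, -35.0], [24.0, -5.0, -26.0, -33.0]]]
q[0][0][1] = 67.0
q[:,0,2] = [-44.0, 34.0]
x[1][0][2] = -57.0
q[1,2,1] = -6.0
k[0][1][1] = -2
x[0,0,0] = 18.0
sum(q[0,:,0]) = 78.0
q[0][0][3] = -39.0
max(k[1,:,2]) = 42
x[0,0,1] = 99.0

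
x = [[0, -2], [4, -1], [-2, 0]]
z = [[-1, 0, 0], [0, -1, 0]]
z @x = [[0, 2], [-4, 1]]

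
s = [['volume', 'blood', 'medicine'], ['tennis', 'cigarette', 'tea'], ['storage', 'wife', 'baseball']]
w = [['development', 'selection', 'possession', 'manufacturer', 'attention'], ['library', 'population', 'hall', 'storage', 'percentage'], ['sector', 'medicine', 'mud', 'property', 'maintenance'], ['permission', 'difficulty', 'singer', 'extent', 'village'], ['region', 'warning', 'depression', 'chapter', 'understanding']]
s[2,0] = 'storage'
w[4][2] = 'depression'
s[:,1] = ['blood', 'cigarette', 'wife']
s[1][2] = 'tea'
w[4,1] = 'warning'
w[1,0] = 'library'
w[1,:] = ['library', 'population', 'hall', 'storage', 'percentage']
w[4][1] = 'warning'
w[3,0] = 'permission'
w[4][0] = 'region'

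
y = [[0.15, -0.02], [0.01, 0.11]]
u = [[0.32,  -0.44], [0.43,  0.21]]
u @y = [[0.04, -0.05],[0.07, 0.01]]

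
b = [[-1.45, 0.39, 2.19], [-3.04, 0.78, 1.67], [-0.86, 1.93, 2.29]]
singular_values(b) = [5.07, 1.76, 0.8]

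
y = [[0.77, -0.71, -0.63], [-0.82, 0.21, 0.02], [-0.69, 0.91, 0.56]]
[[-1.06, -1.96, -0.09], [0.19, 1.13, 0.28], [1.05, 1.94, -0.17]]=y @ [[-0.11, -1.18, -0.57], [0.36, 0.68, -0.93], [1.15, 0.9, 0.50]]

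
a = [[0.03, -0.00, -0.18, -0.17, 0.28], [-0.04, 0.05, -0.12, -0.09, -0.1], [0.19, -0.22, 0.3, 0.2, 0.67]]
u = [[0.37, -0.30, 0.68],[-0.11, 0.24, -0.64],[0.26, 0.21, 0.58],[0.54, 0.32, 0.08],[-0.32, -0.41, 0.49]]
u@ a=[[0.15, -0.16, 0.17, 0.1, 0.59], [-0.13, 0.15, -0.20, -0.13, -0.48], [0.11, -0.12, 0.10, 0.05, 0.44], [0.02, -0.0, -0.11, -0.1, 0.17], [0.1, -0.13, 0.25, 0.19, 0.28]]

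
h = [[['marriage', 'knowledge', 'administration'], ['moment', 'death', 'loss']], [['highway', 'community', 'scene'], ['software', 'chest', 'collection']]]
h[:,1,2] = ['loss', 'collection']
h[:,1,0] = ['moment', 'software']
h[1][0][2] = 'scene'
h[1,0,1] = 'community'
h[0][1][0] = 'moment'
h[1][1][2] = 'collection'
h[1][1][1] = 'chest'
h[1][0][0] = 'highway'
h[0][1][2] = 'loss'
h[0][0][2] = 'administration'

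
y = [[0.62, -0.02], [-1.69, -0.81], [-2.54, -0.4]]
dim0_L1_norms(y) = [4.85, 1.23]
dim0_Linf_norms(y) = [2.54, 0.81]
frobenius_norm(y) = 3.24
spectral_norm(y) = 3.21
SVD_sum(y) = [[0.58,0.14], [-1.78,-0.45], [-2.48,-0.62]] + [[0.04, -0.16], [0.09, -0.36], [-0.06, 0.22]]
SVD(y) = [[-0.19, -0.36], [0.57, -0.8], [0.8, 0.49]] @ diag([3.2072541153532614, 0.47129718814095123]) @ [[-0.97, -0.24],[-0.24, 0.97]]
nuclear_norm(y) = 3.68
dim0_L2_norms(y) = [3.11, 0.9]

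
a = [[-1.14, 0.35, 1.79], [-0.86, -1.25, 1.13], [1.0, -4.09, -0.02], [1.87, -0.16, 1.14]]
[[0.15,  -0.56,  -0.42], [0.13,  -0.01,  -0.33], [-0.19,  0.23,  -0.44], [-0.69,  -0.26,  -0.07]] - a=[[1.29, -0.91, -2.21], [0.99, 1.24, -1.46], [-1.19, 4.32, -0.42], [-2.56, -0.10, -1.21]]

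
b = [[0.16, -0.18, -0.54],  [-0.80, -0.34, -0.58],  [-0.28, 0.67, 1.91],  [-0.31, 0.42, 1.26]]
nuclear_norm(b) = 3.48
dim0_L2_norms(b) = [0.92, 0.88, 2.42]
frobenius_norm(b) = 2.73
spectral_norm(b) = 2.58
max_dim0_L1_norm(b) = 4.29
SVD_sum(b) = [[0.05, -0.20, -0.55], [0.05, -0.2, -0.55], [-0.19, 0.68, 1.91], [-0.12, 0.45, 1.27]] + [[0.11,0.02,0.0], [-0.85,-0.14,-0.03], [-0.09,-0.02,-0.00], [-0.19,-0.03,-0.01]] + [[0.0, -0.00, 0.0],[-0.00, 0.00, -0.0],[-0.00, 0.0, -0.00],[0.0, -0.0, 0.0]]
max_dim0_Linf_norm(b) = 1.91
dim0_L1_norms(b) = [1.55, 1.61, 4.29]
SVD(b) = [[-0.23, 0.12, -0.81],[-0.23, -0.96, 0.01],[0.79, -0.10, 0.15],[0.52, -0.21, -0.57]] @ diag([2.5827249803319616, 0.8981191837288982, 0.003688873459931132]) @ [[-0.09,  0.34,  0.94], [0.99,  0.17,  0.04], [-0.14,  0.93,  -0.35]]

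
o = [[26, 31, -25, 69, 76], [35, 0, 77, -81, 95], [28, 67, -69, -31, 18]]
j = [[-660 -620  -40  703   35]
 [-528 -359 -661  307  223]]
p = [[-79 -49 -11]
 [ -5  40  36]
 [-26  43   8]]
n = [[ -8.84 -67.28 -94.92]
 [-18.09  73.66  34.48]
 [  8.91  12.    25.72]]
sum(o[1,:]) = 126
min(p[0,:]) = -79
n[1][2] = 34.48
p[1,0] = -5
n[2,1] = 12.0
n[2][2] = 25.72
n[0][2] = -94.92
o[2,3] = -31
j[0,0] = -660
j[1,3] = 307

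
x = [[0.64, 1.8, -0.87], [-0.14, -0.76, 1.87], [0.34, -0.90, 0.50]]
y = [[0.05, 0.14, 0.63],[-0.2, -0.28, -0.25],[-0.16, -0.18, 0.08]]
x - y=[[0.59,1.66,-1.50], [0.06,-0.48,2.12], [0.5,-0.72,0.42]]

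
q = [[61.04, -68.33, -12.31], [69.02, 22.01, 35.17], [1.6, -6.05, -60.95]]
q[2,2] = -60.95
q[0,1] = -68.33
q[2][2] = -60.95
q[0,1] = -68.33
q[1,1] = 22.01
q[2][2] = -60.95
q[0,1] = -68.33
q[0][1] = -68.33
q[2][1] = -6.05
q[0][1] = -68.33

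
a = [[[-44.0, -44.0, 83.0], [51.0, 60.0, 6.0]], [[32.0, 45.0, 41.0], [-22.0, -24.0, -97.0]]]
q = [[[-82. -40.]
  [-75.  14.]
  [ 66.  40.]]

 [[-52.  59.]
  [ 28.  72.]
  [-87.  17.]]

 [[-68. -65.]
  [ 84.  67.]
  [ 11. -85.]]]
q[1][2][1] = 17.0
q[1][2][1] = 17.0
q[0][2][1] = 40.0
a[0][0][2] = 83.0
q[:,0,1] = [-40.0, 59.0, -65.0]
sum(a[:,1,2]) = -91.0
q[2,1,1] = 67.0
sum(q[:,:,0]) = -175.0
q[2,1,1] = 67.0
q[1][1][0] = 28.0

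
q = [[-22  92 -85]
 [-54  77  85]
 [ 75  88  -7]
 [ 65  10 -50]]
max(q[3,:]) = 65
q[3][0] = 65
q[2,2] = -7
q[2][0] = 75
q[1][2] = 85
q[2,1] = 88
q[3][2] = -50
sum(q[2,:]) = 156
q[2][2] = -7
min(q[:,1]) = 10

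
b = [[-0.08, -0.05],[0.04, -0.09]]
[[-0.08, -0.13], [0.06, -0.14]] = b@[[1.12,0.44],  [-0.12,1.80]]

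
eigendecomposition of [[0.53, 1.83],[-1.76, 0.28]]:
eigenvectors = [[0.71+0.00j, (0.71-0j)], [(-0.05+0.7j), (-0.05-0.7j)]]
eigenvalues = [(0.4+1.79j), (0.4-1.79j)]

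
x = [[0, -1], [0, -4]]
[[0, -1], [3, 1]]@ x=[[0, 4], [0, -7]]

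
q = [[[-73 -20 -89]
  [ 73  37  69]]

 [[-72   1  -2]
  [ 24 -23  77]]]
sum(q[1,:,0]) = -48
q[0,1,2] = 69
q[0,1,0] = 73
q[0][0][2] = -89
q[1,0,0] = -72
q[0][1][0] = 73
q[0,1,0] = 73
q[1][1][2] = 77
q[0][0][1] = -20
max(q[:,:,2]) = 77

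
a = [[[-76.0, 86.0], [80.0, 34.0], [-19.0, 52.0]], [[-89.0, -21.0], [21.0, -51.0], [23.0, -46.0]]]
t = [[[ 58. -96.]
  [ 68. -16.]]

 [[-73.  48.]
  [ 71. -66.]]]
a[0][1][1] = 34.0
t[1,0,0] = -73.0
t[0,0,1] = -96.0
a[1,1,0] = 21.0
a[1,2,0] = 23.0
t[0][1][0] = 68.0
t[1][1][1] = -66.0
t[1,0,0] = -73.0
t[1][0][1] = 48.0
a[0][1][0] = 80.0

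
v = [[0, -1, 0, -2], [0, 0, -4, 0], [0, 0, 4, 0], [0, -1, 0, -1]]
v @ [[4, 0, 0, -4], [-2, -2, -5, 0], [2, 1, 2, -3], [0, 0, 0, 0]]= [[2, 2, 5, 0], [-8, -4, -8, 12], [8, 4, 8, -12], [2, 2, 5, 0]]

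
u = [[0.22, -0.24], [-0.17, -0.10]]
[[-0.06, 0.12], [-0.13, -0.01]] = u @ [[0.38, 0.22], [0.61, -0.29]]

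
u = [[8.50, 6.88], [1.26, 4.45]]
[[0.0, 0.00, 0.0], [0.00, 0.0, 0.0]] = u@[[-0.00, 0.00, -0.00], [-0.0, 0.0, -0.00]]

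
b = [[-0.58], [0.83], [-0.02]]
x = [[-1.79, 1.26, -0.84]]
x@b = [[2.10]]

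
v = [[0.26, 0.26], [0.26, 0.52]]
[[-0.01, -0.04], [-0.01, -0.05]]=v@ [[-0.03, -0.12], [-0.01, -0.04]]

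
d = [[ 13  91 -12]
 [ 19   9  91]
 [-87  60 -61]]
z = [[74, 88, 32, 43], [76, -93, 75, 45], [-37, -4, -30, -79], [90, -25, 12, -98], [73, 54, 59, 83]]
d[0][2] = -12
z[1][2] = 75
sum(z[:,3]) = -6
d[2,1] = 60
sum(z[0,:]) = 237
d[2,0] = -87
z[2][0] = -37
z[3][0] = 90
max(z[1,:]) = 76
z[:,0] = [74, 76, -37, 90, 73]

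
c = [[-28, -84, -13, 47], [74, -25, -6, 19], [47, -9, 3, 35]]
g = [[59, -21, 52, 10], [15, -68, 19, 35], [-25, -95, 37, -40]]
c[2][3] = 35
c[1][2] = -6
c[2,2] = 3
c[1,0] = 74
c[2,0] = 47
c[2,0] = 47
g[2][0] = -25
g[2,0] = -25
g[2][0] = -25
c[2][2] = 3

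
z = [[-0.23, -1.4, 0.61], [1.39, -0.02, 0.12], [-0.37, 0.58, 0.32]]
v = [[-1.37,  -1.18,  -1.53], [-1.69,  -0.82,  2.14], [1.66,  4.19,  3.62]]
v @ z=[[-0.76, 1.05, -1.47], [-1.54, 3.62, -0.44], [4.10, -0.31, 2.67]]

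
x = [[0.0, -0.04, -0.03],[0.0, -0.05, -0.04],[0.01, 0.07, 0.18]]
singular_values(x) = [0.21, 0.04, 0.0]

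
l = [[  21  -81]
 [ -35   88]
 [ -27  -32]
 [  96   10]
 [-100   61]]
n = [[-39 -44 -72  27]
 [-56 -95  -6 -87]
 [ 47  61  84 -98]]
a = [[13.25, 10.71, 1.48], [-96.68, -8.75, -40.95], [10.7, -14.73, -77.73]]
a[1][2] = -40.95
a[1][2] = -40.95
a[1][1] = -8.75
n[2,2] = 84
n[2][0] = 47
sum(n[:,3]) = -158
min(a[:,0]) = -96.68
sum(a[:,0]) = -72.73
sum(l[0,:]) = -60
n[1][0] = -56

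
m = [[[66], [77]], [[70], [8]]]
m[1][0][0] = 70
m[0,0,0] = 66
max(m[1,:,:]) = 70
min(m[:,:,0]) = 8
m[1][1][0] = 8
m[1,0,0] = 70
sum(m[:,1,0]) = 85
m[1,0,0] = 70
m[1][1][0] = 8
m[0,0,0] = 66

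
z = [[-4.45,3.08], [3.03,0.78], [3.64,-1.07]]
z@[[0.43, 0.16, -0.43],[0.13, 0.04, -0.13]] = [[-1.51, -0.59, 1.51], [1.4, 0.52, -1.4], [1.43, 0.54, -1.43]]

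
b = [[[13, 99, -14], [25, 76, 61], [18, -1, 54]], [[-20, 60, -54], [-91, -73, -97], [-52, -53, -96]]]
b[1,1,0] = -91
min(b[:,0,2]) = -54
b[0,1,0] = 25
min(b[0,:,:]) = -14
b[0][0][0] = 13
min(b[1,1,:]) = -97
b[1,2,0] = -52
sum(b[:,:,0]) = -107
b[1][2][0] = -52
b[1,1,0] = -91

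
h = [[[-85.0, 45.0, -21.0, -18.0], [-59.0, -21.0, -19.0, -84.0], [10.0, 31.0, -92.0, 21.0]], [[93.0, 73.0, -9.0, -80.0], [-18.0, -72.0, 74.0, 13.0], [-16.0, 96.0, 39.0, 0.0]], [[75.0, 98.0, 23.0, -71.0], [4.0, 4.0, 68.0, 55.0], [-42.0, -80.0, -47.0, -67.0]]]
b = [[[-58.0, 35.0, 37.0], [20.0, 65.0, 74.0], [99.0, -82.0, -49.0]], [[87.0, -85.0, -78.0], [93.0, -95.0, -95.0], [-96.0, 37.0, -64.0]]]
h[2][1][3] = 55.0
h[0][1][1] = -21.0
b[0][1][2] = 74.0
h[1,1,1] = -72.0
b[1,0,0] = 87.0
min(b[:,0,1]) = -85.0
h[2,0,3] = -71.0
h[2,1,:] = [4.0, 4.0, 68.0, 55.0]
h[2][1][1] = 4.0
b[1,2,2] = -64.0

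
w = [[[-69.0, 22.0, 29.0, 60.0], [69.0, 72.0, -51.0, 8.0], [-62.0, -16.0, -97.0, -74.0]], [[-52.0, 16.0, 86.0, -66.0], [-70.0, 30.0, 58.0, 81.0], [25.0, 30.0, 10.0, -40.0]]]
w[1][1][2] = 58.0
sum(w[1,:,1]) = 76.0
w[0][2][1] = -16.0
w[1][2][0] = 25.0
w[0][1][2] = -51.0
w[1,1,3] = 81.0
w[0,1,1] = 72.0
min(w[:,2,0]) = -62.0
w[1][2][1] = 30.0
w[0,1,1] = 72.0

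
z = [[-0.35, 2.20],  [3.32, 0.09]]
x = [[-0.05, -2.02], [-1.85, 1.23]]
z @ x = [[-4.05,3.41], [-0.33,-6.60]]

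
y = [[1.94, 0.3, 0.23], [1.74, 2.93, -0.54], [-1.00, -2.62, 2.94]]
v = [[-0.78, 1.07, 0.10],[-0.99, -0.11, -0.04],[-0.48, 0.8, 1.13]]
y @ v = [[-1.92, 2.23, 0.44],[-4.0, 1.11, -0.55],[1.96, 1.57, 3.33]]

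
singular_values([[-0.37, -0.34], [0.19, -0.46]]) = [0.58, 0.4]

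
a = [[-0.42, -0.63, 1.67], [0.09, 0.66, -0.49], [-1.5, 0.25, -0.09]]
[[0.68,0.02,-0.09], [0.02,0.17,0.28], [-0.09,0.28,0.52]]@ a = [[-0.15, -0.44, 1.13],[-0.41, 0.17, -0.08],[-0.72, 0.37, -0.33]]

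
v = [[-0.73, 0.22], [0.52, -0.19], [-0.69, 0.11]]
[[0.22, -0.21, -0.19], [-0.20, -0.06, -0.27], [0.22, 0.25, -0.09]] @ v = [[-0.14, 0.07], [0.30, -0.06], [0.03, -0.01]]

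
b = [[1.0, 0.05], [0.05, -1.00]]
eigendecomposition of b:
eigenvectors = [[1.0,-0.02], [0.02,1.00]]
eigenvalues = [1.0, -1.0]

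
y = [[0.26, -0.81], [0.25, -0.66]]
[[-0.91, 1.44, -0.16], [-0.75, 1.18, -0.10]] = y @ [[-0.11, 0.3, 0.67], [1.09, -1.68, 0.41]]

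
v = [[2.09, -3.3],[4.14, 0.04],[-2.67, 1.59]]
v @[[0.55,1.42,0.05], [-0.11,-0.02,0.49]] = [[1.51, 3.03, -1.51], [2.27, 5.88, 0.23], [-1.64, -3.82, 0.65]]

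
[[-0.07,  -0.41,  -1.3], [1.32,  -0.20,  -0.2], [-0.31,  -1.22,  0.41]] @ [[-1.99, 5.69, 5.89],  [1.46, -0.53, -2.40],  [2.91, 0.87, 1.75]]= [[-4.24, -1.31, -1.7], [-3.5, 7.44, 7.9], [0.03, -0.76, 1.82]]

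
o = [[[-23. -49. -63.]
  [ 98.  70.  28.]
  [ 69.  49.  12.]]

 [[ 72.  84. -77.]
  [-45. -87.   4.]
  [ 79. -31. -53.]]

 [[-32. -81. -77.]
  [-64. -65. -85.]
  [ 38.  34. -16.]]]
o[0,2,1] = 49.0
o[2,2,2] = -16.0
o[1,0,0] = 72.0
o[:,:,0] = [[-23.0, 98.0, 69.0], [72.0, -45.0, 79.0], [-32.0, -64.0, 38.0]]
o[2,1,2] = -85.0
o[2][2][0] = 38.0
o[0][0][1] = -49.0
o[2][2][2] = -16.0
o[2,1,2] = -85.0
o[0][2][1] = 49.0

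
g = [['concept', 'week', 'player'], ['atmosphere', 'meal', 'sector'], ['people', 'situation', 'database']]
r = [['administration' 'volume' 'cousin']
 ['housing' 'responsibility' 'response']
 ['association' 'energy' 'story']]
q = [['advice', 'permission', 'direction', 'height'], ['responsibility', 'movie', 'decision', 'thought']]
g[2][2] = 'database'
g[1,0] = 'atmosphere'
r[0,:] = ['administration', 'volume', 'cousin']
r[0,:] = ['administration', 'volume', 'cousin']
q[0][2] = 'direction'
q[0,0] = 'advice'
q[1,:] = ['responsibility', 'movie', 'decision', 'thought']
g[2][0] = 'people'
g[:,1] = ['week', 'meal', 'situation']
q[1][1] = 'movie'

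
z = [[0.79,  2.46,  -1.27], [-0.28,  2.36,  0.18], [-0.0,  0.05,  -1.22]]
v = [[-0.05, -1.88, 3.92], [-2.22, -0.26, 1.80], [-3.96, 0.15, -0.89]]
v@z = [[0.49, -4.36, -5.06], [-1.68, -5.98, 0.58], [-3.17, -9.43, 6.14]]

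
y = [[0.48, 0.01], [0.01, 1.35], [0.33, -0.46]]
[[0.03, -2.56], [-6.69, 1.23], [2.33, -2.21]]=y @ [[0.16, -5.36],[-4.96, 0.95]]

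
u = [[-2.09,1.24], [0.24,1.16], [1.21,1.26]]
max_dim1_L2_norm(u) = 2.43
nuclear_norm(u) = 4.53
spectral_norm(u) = 2.50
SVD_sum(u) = [[-2.2, 0.98],[-0.23, 0.10],[0.54, -0.24]] + [[0.11,0.26], [0.47,1.06], [0.67,1.5]]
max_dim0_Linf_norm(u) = 2.09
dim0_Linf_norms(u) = [2.09, 1.26]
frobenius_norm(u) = 3.22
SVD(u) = [[-0.97,  -0.14], [-0.10,  -0.57], [0.24,  -0.81]] @ diag([2.498217815927261, 2.0296570508791927]) @ [[0.91,-0.41], [-0.41,-0.91]]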